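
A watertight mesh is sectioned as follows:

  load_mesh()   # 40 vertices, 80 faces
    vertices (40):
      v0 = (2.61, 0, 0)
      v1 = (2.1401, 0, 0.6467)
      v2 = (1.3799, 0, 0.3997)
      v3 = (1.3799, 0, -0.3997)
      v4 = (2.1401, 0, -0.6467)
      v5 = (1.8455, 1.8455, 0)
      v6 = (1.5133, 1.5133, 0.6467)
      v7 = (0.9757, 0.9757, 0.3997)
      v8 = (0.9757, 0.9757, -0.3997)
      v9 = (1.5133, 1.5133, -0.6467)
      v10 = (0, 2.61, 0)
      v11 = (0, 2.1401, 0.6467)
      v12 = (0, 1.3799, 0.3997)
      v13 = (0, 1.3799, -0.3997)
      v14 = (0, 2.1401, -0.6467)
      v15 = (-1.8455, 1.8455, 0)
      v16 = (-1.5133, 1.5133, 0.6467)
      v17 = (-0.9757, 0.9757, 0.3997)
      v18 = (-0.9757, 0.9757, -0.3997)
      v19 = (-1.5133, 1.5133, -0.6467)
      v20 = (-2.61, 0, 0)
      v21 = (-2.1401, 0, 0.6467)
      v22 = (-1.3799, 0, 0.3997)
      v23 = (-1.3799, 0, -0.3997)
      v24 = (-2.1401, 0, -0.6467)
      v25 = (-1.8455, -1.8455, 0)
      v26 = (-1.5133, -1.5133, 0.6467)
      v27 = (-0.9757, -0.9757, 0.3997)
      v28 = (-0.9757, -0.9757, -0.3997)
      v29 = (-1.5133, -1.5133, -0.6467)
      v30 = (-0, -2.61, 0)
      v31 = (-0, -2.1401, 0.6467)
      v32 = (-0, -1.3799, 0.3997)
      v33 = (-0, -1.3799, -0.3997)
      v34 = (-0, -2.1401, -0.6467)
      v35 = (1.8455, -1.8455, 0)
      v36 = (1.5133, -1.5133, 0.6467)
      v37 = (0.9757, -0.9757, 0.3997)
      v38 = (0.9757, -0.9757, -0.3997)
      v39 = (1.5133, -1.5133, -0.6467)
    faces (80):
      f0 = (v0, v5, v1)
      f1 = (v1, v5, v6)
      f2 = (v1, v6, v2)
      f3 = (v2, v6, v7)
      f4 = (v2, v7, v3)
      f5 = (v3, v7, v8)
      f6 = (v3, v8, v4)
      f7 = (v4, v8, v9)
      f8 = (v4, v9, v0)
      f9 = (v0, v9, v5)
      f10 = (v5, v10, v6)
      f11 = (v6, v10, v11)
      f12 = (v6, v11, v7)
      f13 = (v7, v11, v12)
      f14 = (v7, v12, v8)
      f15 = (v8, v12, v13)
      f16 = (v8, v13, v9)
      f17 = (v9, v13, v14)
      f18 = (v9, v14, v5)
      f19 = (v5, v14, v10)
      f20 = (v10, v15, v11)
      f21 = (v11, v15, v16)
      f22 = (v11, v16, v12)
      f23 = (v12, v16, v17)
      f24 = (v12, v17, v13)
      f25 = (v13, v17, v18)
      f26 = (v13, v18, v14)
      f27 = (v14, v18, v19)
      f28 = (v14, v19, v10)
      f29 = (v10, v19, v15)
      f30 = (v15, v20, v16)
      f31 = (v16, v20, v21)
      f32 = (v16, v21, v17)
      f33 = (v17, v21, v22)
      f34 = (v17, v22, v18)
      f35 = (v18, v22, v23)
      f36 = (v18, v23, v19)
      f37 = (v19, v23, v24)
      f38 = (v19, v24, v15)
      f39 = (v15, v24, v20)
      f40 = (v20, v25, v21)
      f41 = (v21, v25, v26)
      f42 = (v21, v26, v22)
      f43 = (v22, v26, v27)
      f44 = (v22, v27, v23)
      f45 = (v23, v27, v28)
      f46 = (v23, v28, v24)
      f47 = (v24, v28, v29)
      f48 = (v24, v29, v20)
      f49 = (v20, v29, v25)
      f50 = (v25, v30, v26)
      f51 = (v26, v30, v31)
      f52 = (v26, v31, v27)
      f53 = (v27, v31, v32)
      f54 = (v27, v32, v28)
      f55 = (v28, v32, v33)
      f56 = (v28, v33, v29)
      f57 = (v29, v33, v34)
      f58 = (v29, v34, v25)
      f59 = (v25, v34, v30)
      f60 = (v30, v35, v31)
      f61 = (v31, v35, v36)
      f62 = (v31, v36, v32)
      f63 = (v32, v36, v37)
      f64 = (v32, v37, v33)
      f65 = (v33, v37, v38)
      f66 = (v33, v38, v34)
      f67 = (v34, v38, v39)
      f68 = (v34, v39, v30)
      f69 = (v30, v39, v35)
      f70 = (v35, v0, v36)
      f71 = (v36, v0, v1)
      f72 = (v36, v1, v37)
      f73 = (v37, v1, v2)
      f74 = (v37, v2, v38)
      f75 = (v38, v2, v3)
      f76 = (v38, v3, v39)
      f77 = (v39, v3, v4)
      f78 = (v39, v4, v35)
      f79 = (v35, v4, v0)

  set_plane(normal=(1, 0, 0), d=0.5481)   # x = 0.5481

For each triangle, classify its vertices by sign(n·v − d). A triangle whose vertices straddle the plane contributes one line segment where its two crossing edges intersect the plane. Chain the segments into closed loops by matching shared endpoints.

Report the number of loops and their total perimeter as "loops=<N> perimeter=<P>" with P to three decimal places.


loops=2 perimeter=7.994

Straddling triangles (20 of 80):
  (v5,v10,v6) [+-+] → (0.5481, 2.38295, 0)–(0.5481, 2.21279, 0.234227)  len=0.2895
  (v6,v10,v11) [+--] → (0.5481, 2.21279, 0.234227)–(0.5481, 1.91308, 0.6467)  len=0.5099
  (v6,v11,v7) [+-+] → (0.5481, 1.91308, 0.6467)–(0.5481, 1.486, 0.507948)  len=0.4491
  (v7,v11,v12) [+--] → (0.5481, 1.486, 0.507948)–(0.5481, 1.15284, 0.3997)  len=0.3503
  (v7,v12,v8) [+-+] → (0.5481, 1.15284, 0.3997)–(0.5481, 1.15284, -0.0493634)  len=0.4491
  (v8,v12,v13) [+--] → (0.5481, 1.15284, -0.0493634)–(0.5481, 1.15284, -0.3997)  len=0.3503
  (v8,v13,v9) [+-+] → (0.5481, 1.15284, -0.3997)–(0.5481, 1.42822, -0.489161)  len=0.2895
  (v9,v13,v14) [+--] → (0.5481, 1.42822, -0.489161)–(0.5481, 1.91308, -0.6467)  len=0.5098
  (v9,v14,v5) [+-+] → (0.5481, 1.91308, -0.6467)–(0.5481, 2.05261, -0.454635)  len=0.2374
  (v5,v14,v10) [+--] → (0.5481, 2.05261, -0.454635)–(0.5481, 2.38295, 0)  len=0.5620
  (v30,v35,v31) [-+-] → (0.5481, -2.38295, 0)–(0.5481, -2.05261, 0.454635)  len=0.5620
  (v31,v35,v36) [-++] → (0.5481, -2.05261, 0.454635)–(0.5481, -1.91308, 0.6467)  len=0.2374
  (v31,v36,v32) [-+-] → (0.5481, -1.91308, 0.6467)–(0.5481, -1.42822, 0.489161)  len=0.5098
  (v32,v36,v37) [-++] → (0.5481, -1.42822, 0.489161)–(0.5481, -1.15284, 0.3997)  len=0.2895
  (v32,v37,v33) [-+-] → (0.5481, -1.15284, 0.3997)–(0.5481, -1.15284, 0.0493634)  len=0.3503
  (v33,v37,v38) [-++] → (0.5481, -1.15284, 0.0493634)–(0.5481, -1.15284, -0.3997)  len=0.4491
  (v33,v38,v34) [-+-] → (0.5481, -1.15284, -0.3997)–(0.5481, -1.486, -0.507948)  len=0.3503
  (v34,v38,v39) [-++] → (0.5481, -1.486, -0.507948)–(0.5481, -1.91308, -0.6467)  len=0.4491
  (v34,v39,v30) [-+-] → (0.5481, -1.91308, -0.6467)–(0.5481, -2.21279, -0.234227)  len=0.5099
  (v30,v39,v35) [-++] → (0.5481, -2.21279, -0.234227)–(0.5481, -2.38295, 0)  len=0.2895

Chained into 2 loop(s):
  loop 1: 10 segments, perimeter = 3.9969
  loop 2: 10 segments, perimeter = 3.9969
Total perimeter = 7.994


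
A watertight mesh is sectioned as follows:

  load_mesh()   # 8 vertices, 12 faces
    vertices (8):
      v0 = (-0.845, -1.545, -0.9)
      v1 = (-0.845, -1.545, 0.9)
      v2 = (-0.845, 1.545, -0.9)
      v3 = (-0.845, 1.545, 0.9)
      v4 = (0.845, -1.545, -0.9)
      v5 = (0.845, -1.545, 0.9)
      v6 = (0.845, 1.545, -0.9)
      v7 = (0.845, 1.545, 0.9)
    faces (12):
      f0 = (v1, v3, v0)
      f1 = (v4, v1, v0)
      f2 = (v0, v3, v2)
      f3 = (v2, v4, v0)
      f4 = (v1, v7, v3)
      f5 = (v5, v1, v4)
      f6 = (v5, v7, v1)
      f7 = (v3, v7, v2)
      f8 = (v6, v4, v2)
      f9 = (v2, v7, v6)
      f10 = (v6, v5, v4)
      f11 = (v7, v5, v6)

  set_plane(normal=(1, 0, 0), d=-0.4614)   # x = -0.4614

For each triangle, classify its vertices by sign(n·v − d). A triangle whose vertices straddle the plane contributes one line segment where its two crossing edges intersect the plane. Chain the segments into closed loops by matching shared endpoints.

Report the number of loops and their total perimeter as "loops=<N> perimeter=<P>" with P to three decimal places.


Straddling triangles (8 of 12):
  (v4,v1,v0) [+--] → (-0.4614, -1.545, 0.491432)–(-0.4614, -1.545, -0.9)  len=1.3914
  (v2,v4,v0) [-+-] → (-0.4614, 0.843625, -0.9)–(-0.4614, -1.545, -0.9)  len=2.3886
  (v1,v7,v3) [-+-] → (-0.4614, -0.843625, 0.9)–(-0.4614, 1.545, 0.9)  len=2.3886
  (v5,v1,v4) [+-+] → (-0.4614, -1.545, 0.9)–(-0.4614, -1.545, 0.491432)  len=0.4086
  (v5,v7,v1) [++-] → (-0.4614, -0.843625, 0.9)–(-0.4614, -1.545, 0.9)  len=0.7014
  (v3,v7,v2) [-+-] → (-0.4614, 1.545, 0.9)–(-0.4614, 1.545, -0.491432)  len=1.3914
  (v6,v4,v2) [++-] → (-0.4614, 0.843625, -0.9)–(-0.4614, 1.545, -0.9)  len=0.7014
  (v2,v7,v6) [-++] → (-0.4614, 1.545, -0.491432)–(-0.4614, 1.545, -0.9)  len=0.4086

Chained into 1 loop(s):
  loop 1: 8 segments, perimeter = 9.7800
Total perimeter = 9.780

loops=1 perimeter=9.780


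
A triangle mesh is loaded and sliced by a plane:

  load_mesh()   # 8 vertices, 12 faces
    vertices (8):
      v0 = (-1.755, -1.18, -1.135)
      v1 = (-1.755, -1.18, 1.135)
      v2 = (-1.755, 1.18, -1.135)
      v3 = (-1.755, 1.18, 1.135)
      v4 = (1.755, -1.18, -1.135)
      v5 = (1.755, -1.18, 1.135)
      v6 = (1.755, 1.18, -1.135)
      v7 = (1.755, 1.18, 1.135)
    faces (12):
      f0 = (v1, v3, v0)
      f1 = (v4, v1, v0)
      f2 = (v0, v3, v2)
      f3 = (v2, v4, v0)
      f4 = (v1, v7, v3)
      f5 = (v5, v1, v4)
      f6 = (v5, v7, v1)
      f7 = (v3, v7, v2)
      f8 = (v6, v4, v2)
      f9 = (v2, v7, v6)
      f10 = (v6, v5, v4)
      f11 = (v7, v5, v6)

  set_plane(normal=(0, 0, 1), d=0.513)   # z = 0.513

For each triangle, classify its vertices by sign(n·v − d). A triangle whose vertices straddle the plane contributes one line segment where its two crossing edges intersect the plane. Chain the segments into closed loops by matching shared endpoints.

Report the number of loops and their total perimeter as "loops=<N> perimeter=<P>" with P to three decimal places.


Straddling triangles (8 of 12):
  (v1,v3,v0) [++-] → (-1.755, 0.533339, 0.513)–(-1.755, -1.18, 0.513)  len=1.7133
  (v4,v1,v0) [-+-] → (-0.793229, -1.18, 0.513)–(-1.755, -1.18, 0.513)  len=0.9618
  (v0,v3,v2) [-+-] → (-1.755, 0.533339, 0.513)–(-1.755, 1.18, 0.513)  len=0.6467
  (v5,v1,v4) [++-] → (-0.793229, -1.18, 0.513)–(1.755, -1.18, 0.513)  len=2.5482
  (v3,v7,v2) [++-] → (0.793229, 1.18, 0.513)–(-1.755, 1.18, 0.513)  len=2.5482
  (v2,v7,v6) [-+-] → (0.793229, 1.18, 0.513)–(1.755, 1.18, 0.513)  len=0.9618
  (v6,v5,v4) [-+-] → (1.755, -0.533339, 0.513)–(1.755, -1.18, 0.513)  len=0.6467
  (v7,v5,v6) [++-] → (1.755, -0.533339, 0.513)–(1.755, 1.18, 0.513)  len=1.7133

Chained into 1 loop(s):
  loop 1: 8 segments, perimeter = 11.7400
Total perimeter = 11.740

loops=1 perimeter=11.740


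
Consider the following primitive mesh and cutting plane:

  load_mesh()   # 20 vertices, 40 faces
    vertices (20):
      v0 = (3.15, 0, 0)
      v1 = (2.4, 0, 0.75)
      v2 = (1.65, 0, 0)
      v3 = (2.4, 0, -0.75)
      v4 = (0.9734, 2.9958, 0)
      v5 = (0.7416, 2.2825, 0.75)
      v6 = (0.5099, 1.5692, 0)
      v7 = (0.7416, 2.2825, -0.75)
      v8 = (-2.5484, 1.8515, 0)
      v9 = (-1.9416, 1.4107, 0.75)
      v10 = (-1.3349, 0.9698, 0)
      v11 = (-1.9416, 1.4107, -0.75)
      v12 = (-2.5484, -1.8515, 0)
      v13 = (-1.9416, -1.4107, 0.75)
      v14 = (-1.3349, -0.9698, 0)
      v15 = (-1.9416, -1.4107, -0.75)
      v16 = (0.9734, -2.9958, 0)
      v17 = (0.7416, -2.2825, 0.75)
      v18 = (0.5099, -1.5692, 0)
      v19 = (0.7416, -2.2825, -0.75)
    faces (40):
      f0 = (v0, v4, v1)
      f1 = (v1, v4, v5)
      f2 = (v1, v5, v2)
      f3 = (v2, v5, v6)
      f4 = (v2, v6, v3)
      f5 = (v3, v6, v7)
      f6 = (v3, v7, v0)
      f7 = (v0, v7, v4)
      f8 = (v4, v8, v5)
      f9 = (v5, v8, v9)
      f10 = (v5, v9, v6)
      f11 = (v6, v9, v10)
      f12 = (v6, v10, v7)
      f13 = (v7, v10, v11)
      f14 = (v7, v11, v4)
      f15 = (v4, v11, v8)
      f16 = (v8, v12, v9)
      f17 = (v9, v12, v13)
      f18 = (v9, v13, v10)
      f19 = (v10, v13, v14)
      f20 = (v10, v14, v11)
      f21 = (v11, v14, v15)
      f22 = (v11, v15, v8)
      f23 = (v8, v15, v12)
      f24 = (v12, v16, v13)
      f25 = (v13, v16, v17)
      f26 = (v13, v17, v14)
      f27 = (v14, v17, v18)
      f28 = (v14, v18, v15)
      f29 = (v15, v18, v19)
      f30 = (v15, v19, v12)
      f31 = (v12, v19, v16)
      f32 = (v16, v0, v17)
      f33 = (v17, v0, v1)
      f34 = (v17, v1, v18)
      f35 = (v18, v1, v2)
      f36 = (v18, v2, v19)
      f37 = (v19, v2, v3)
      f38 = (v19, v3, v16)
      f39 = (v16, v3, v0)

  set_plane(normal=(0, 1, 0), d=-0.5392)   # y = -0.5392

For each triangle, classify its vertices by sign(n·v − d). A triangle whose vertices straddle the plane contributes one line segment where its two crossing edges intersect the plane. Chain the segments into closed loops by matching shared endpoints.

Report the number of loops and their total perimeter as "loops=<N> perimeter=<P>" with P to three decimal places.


loops=2 perimeter=8.101

Straddling triangles (16 of 40):
  (v8,v12,v9) [+-+] → (-2.5484, -0.5392, 0)–(-2.3043, -0.5392, 0.301706)  len=0.3881
  (v9,v12,v13) [+--] → (-2.3043, -0.5392, 0.301706)–(-1.9416, -0.5392, 0.75)  len=0.5766
  (v9,v13,v10) [+-+] → (-1.9416, -0.5392, 0.75)–(-1.71949, -0.5392, 0.475425)  len=0.3532
  (v10,v13,v14) [+--] → (-1.71949, -0.5392, 0.475425)–(-1.3349, -0.5392, 0)  len=0.6115
  (v10,v14,v11) [+-+] → (-1.3349, -0.5392, 0)–(-1.44464, -0.5392, -0.135665)  len=0.1745
  (v11,v14,v15) [+--] → (-1.44464, -0.5392, -0.135665)–(-1.9416, -0.5392, -0.75)  len=0.7902
  (v11,v15,v8) [+-+] → (-1.9416, -0.5392, -0.75)–(-2.10371, -0.5392, -0.549637)  len=0.2577
  (v8,v15,v12) [+--] → (-2.10371, -0.5392, -0.549637)–(-2.5484, -0.5392, 0)  len=0.7070
  (v16,v0,v17) [-+-] → (2.75824, -0.5392, 0)–(2.58106, -0.5392, 0.177174)  len=0.2506
  (v17,v0,v1) [-++] → (2.58106, -0.5392, 0.177174)–(2.00823, -0.5392, 0.75)  len=0.8101
  (v17,v1,v18) [-+-] → (2.00823, -0.5392, 0.75)–(1.75053, -0.5392, 0.492289)  len=0.3644
  (v18,v1,v2) [-++] → (1.75053, -0.5392, 0.492289)–(1.25825, -0.5392, 0)  len=0.6962
  (v18,v2,v19) [-+-] → (1.25825, -0.5392, 0)–(1.43541, -0.5392, -0.177174)  len=0.2506
  (v19,v2,v3) [-++] → (1.43541, -0.5392, -0.177174)–(2.00823, -0.5392, -0.75)  len=0.8101
  (v19,v3,v16) [-+-] → (2.00823, -0.5392, -0.75)–(2.14323, -0.5392, -0.615011)  len=0.1909
  (v16,v3,v0) [-++] → (2.14323, -0.5392, -0.615011)–(2.75824, -0.5392, 0)  len=0.8698

Chained into 2 loop(s):
  loop 1: 8 segments, perimeter = 3.8588
  loop 2: 8 segments, perimeter = 4.2426
Total perimeter = 8.101


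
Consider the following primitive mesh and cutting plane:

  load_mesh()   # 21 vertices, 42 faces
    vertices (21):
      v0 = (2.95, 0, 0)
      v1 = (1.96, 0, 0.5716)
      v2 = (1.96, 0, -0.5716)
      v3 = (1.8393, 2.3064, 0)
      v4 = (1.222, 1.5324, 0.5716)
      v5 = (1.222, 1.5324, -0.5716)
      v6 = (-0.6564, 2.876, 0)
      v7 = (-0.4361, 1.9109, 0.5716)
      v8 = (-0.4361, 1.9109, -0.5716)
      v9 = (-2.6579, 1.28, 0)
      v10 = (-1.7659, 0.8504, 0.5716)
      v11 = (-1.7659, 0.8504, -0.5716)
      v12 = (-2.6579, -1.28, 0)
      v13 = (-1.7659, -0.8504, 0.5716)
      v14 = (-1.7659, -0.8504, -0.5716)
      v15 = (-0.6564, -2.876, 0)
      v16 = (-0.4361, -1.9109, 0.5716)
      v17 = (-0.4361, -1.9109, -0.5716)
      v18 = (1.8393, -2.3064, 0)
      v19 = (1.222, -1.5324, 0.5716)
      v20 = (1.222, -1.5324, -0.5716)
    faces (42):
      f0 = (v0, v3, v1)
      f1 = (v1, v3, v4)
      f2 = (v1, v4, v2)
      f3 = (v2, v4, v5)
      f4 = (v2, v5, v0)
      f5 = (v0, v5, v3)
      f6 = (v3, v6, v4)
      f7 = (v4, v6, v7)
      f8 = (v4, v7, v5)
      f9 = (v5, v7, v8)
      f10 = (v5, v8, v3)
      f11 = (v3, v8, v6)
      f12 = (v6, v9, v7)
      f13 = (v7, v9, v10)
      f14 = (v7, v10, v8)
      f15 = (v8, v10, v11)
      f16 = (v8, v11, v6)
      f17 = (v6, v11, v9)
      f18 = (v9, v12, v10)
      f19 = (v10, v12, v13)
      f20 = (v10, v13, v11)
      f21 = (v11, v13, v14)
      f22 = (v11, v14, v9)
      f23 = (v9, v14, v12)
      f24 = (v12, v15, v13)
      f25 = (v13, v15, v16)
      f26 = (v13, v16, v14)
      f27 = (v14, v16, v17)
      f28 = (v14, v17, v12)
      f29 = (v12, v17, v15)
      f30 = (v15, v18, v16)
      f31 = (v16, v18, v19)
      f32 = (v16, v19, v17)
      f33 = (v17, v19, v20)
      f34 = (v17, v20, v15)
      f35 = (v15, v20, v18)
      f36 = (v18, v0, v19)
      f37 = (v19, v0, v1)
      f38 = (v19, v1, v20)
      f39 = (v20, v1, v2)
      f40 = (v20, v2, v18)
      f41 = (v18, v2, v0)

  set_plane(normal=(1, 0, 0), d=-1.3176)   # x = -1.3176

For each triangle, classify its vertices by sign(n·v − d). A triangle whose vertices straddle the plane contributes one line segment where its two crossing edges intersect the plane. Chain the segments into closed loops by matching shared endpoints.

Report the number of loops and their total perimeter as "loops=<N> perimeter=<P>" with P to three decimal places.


loops=2 perimeter=7.391

Straddling triangles (12 of 42):
  (v6,v9,v7) [+-+] → (-1.3176, 2.34876, 0)–(-1.3176, 1.66059, 0.344817)  len=0.7697
  (v7,v9,v10) [+--] → (-1.3176, 1.66059, 0.344817)–(-1.3176, 1.20791, 0.5716)  len=0.5063
  (v7,v10,v8) [+-+] → (-1.3176, 1.20791, 0.5716)–(-1.3176, 1.20791, 0.186206)  len=0.3854
  (v8,v10,v11) [+--] → (-1.3176, 1.20791, 0.186206)–(-1.3176, 1.20791, -0.5716)  len=0.7578
  (v8,v11,v6) [+-+] → (-1.3176, 1.20791, -0.5716)–(-1.3176, 1.66886, -0.340642)  len=0.5156
  (v6,v11,v9) [+--] → (-1.3176, 1.66886, -0.340642)–(-1.3176, 2.34876, 0)  len=0.7605
  (v12,v15,v13) [-+-] → (-1.3176, -2.34876, 0)–(-1.3176, -1.66886, 0.340642)  len=0.7605
  (v13,v15,v16) [-++] → (-1.3176, -1.66886, 0.340642)–(-1.3176, -1.20791, 0.5716)  len=0.5156
  (v13,v16,v14) [-+-] → (-1.3176, -1.20791, 0.5716)–(-1.3176, -1.20791, -0.186206)  len=0.7578
  (v14,v16,v17) [-++] → (-1.3176, -1.20791, -0.186206)–(-1.3176, -1.20791, -0.5716)  len=0.3854
  (v14,v17,v12) [-+-] → (-1.3176, -1.20791, -0.5716)–(-1.3176, -1.66059, -0.344817)  len=0.5063
  (v12,v17,v15) [-++] → (-1.3176, -1.66059, -0.344817)–(-1.3176, -2.34876, 0)  len=0.7697

Chained into 2 loop(s):
  loop 1: 6 segments, perimeter = 3.6953
  loop 2: 6 segments, perimeter = 3.6953
Total perimeter = 7.391


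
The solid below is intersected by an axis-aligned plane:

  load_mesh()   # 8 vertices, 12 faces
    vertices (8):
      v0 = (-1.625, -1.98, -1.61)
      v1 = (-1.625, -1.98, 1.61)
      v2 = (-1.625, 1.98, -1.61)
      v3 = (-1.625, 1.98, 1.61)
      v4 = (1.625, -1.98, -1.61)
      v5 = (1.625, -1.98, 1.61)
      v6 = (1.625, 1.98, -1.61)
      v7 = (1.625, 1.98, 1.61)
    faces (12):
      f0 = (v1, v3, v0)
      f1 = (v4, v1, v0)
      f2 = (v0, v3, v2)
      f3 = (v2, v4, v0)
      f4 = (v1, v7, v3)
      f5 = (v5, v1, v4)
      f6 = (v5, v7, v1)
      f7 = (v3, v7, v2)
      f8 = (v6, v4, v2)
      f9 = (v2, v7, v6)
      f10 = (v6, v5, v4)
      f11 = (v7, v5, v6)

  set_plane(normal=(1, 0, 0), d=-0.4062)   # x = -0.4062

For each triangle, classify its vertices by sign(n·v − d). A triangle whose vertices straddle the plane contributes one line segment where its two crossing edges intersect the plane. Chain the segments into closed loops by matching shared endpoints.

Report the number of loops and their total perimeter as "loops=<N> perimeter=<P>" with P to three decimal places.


loops=1 perimeter=14.360

Straddling triangles (8 of 12):
  (v4,v1,v0) [+--] → (-0.4062, -1.98, 0.40245)–(-0.4062, -1.98, -1.61)  len=2.0125
  (v2,v4,v0) [-+-] → (-0.4062, 0.494939, -1.61)–(-0.4062, -1.98, -1.61)  len=2.4749
  (v1,v7,v3) [-+-] → (-0.4062, -0.494939, 1.61)–(-0.4062, 1.98, 1.61)  len=2.4749
  (v5,v1,v4) [+-+] → (-0.4062, -1.98, 1.61)–(-0.4062, -1.98, 0.40245)  len=1.2075
  (v5,v7,v1) [++-] → (-0.4062, -0.494939, 1.61)–(-0.4062, -1.98, 1.61)  len=1.4851
  (v3,v7,v2) [-+-] → (-0.4062, 1.98, 1.61)–(-0.4062, 1.98, -0.40245)  len=2.0125
  (v6,v4,v2) [++-] → (-0.4062, 0.494939, -1.61)–(-0.4062, 1.98, -1.61)  len=1.4851
  (v2,v7,v6) [-++] → (-0.4062, 1.98, -0.40245)–(-0.4062, 1.98, -1.61)  len=1.2075

Chained into 1 loop(s):
  loop 1: 8 segments, perimeter = 14.3600
Total perimeter = 14.360


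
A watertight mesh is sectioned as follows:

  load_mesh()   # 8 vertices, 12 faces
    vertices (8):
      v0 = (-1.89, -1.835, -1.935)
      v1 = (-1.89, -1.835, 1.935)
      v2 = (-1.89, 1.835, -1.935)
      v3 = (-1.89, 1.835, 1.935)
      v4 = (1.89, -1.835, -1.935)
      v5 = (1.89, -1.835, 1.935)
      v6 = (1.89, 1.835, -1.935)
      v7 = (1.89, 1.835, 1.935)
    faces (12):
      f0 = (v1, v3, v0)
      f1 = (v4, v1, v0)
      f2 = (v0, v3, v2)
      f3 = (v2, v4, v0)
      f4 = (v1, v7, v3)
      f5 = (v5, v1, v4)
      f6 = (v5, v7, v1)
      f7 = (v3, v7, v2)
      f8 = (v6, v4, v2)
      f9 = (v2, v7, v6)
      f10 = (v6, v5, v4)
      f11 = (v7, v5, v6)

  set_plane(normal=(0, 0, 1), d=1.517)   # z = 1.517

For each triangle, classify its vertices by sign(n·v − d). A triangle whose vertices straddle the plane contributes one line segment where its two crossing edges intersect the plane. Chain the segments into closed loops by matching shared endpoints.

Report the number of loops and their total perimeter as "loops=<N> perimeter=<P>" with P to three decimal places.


Straddling triangles (8 of 12):
  (v1,v3,v0) [++-] → (-1.89, 1.4386, 1.517)–(-1.89, -1.835, 1.517)  len=3.2736
  (v4,v1,v0) [-+-] → (-1.48172, -1.835, 1.517)–(-1.89, -1.835, 1.517)  len=0.4083
  (v0,v3,v2) [-+-] → (-1.89, 1.4386, 1.517)–(-1.89, 1.835, 1.517)  len=0.3964
  (v5,v1,v4) [++-] → (-1.48172, -1.835, 1.517)–(1.89, -1.835, 1.517)  len=3.3717
  (v3,v7,v2) [++-] → (1.48172, 1.835, 1.517)–(-1.89, 1.835, 1.517)  len=3.3717
  (v2,v7,v6) [-+-] → (1.48172, 1.835, 1.517)–(1.89, 1.835, 1.517)  len=0.4083
  (v6,v5,v4) [-+-] → (1.89, -1.4386, 1.517)–(1.89, -1.835, 1.517)  len=0.3964
  (v7,v5,v6) [++-] → (1.89, -1.4386, 1.517)–(1.89, 1.835, 1.517)  len=3.2736

Chained into 1 loop(s):
  loop 1: 8 segments, perimeter = 14.9000
Total perimeter = 14.900

loops=1 perimeter=14.900


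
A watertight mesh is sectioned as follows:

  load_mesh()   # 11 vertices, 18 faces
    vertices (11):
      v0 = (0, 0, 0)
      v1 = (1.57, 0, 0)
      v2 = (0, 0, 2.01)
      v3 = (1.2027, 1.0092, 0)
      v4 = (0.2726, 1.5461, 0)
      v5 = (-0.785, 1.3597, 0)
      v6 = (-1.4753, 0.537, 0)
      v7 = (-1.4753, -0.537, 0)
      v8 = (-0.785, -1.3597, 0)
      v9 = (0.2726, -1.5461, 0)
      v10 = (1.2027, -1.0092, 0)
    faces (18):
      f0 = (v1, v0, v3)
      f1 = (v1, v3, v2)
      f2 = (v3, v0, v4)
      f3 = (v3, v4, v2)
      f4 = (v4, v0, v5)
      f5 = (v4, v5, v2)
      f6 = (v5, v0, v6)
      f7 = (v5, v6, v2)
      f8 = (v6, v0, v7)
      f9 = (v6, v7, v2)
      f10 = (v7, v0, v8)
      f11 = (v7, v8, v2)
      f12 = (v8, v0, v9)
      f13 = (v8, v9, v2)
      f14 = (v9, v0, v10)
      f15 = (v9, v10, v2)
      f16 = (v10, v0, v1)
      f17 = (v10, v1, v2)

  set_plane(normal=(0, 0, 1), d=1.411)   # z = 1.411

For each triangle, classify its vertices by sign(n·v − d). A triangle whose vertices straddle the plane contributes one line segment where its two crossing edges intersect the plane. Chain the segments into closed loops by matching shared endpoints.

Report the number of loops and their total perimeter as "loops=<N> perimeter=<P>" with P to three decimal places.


loops=1 perimeter=2.880

Straddling triangles (9 of 18):
  (v1,v3,v2) [--+] → (0.358417, 0.300752, 1.411)–(0.467876, 0, 1.411)  len=0.3201
  (v3,v4,v2) [--+] → (0.0812375, 0.460753, 1.411)–(0.358417, 0.300752, 1.411)  len=0.3200
  (v4,v5,v2) [--+] → (-0.233938, 0.405204, 1.411)–(0.0812375, 0.460753, 1.411)  len=0.3200
  (v5,v6,v2) [--+] → (-0.439654, 0.160031, 1.411)–(-0.233938, 0.405204, 1.411)  len=0.3200
  (v6,v7,v2) [--+] → (-0.439654, -0.160031, 1.411)–(-0.439654, 0.160031, 1.411)  len=0.3201
  (v7,v8,v2) [--+] → (-0.233938, -0.405204, 1.411)–(-0.439654, -0.160031, 1.411)  len=0.3200
  (v8,v9,v2) [--+] → (0.0812375, -0.460753, 1.411)–(-0.233938, -0.405204, 1.411)  len=0.3200
  (v9,v10,v2) [--+] → (0.358417, -0.300752, 1.411)–(0.0812375, -0.460753, 1.411)  len=0.3200
  (v10,v1,v2) [--+] → (0.467876, 0, 1.411)–(0.358417, -0.300752, 1.411)  len=0.3201

Chained into 1 loop(s):
  loop 1: 9 segments, perimeter = 2.8804
Total perimeter = 2.880


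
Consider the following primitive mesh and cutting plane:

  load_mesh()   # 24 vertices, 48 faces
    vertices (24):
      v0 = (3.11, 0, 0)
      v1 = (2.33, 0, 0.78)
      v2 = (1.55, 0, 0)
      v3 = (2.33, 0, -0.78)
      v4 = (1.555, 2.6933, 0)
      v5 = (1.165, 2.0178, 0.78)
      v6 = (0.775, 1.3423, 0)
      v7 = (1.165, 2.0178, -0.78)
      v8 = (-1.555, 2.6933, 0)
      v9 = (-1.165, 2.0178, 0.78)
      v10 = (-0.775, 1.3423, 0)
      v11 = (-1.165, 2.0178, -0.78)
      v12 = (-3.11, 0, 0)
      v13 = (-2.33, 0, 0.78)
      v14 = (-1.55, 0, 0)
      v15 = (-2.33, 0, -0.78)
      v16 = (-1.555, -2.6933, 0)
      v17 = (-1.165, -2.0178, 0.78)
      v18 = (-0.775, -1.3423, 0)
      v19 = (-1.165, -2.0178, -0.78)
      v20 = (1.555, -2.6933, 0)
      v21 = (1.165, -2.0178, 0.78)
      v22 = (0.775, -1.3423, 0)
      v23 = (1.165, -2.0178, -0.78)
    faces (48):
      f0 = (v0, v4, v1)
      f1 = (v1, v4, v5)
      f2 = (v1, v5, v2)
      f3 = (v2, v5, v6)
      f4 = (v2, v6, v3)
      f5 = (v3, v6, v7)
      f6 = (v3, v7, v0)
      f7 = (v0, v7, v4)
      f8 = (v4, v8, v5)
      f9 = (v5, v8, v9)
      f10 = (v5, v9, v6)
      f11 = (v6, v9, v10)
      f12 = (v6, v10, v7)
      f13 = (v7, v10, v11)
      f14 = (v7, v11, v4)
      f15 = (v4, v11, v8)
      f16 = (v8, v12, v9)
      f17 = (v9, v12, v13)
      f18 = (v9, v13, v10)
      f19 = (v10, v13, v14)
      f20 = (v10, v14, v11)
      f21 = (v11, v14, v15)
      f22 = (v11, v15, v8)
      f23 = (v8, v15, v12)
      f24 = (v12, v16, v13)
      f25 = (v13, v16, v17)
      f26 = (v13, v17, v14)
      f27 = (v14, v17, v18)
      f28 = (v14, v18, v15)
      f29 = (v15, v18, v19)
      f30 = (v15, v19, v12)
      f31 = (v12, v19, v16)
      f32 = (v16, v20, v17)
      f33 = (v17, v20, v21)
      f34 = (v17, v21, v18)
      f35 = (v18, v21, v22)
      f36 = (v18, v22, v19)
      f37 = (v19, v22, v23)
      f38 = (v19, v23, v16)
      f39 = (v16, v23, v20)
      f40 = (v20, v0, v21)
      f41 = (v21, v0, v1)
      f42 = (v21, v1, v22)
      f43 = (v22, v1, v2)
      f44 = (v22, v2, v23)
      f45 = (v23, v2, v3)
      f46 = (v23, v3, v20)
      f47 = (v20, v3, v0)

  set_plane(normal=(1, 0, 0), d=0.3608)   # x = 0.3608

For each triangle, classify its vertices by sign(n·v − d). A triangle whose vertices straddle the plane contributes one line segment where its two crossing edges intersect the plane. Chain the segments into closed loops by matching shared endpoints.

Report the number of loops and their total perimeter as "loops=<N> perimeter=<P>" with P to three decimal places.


loops=2 perimeter=8.255

Straddling triangles (16 of 48):
  (v4,v8,v5) [+-+] → (0.3608, 2.6933, 0)–(0.3608, 2.21752, 0.549384)  len=0.7268
  (v5,v8,v9) [+--] → (0.3608, 2.21752, 0.549384)–(0.3608, 2.0178, 0.78)  len=0.3051
  (v5,v9,v6) [+-+] → (0.3608, 2.0178, 0.78)–(0.3608, 1.48652, 0.166534)  len=0.8115
  (v6,v9,v10) [+--] → (0.3608, 1.48652, 0.166534)–(0.3608, 1.3423, 0)  len=0.2203
  (v6,v10,v7) [+-+] → (0.3608, 1.3423, 0)–(0.3608, 1.73778, -0.456662)  len=0.6041
  (v7,v10,v11) [+--] → (0.3608, 1.73778, -0.456662)–(0.3608, 2.0178, -0.78)  len=0.4277
  (v7,v11,v4) [+-+] → (0.3608, 2.0178, -0.78)–(0.3608, 2.39673, -0.342454)  len=0.5788
  (v4,v11,v8) [+--] → (0.3608, 2.39673, -0.342454)–(0.3608, 2.6933, 0)  len=0.4530
  (v16,v20,v17) [-+-] → (0.3608, -2.6933, 0)–(0.3608, -2.39673, 0.342454)  len=0.4530
  (v17,v20,v21) [-++] → (0.3608, -2.39673, 0.342454)–(0.3608, -2.0178, 0.78)  len=0.5788
  (v17,v21,v18) [-+-] → (0.3608, -2.0178, 0.78)–(0.3608, -1.73778, 0.456662)  len=0.4277
  (v18,v21,v22) [-++] → (0.3608, -1.73778, 0.456662)–(0.3608, -1.3423, 0)  len=0.6041
  (v18,v22,v19) [-+-] → (0.3608, -1.3423, 0)–(0.3608, -1.48652, -0.166534)  len=0.2203
  (v19,v22,v23) [-++] → (0.3608, -1.48652, -0.166534)–(0.3608, -2.0178, -0.78)  len=0.8115
  (v19,v23,v16) [-+-] → (0.3608, -2.0178, -0.78)–(0.3608, -2.21752, -0.549384)  len=0.3051
  (v16,v23,v20) [-++] → (0.3608, -2.21752, -0.549384)–(0.3608, -2.6933, 0)  len=0.7268

Chained into 2 loop(s):
  loop 1: 8 segments, perimeter = 4.1274
  loop 2: 8 segments, perimeter = 4.1274
Total perimeter = 8.255


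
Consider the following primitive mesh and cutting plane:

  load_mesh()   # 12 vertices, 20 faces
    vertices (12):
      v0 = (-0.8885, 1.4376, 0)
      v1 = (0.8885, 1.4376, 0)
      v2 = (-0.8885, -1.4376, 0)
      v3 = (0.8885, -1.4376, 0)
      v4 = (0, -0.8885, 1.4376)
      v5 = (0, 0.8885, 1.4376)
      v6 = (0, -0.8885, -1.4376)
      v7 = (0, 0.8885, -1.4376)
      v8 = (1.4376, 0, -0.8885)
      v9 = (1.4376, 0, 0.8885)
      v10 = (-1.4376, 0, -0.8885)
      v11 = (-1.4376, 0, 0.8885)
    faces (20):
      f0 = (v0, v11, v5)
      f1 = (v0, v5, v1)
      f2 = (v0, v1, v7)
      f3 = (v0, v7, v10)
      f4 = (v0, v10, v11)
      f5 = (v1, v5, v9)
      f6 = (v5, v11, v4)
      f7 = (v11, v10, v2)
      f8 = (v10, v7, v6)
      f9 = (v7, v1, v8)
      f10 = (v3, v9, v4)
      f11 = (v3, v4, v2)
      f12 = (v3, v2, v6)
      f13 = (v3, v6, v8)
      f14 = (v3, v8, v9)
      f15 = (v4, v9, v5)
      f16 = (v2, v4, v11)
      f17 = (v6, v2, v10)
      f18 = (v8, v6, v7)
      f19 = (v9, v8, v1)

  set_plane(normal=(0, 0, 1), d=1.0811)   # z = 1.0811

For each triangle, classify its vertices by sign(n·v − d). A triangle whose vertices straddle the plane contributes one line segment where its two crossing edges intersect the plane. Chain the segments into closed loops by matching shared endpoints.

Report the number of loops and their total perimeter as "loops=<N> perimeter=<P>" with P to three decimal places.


loops=1 perimeter=6.161

Straddling triangles (8 of 20):
  (v0,v11,v5) [--+] → (-0.933353, 0.311647, 1.0811)–(-0.220333, 1.02467, 1.0811)  len=1.0084
  (v0,v5,v1) [-+-] → (-0.220333, 1.02467, 1.0811)–(0.220333, 1.02467, 1.0811)  len=0.4407
  (v1,v5,v9) [-+-] → (0.220333, 1.02467, 1.0811)–(0.933353, 0.311647, 1.0811)  len=1.0084
  (v5,v11,v4) [+-+] → (-0.933353, 0.311647, 1.0811)–(-0.933353, -0.311647, 1.0811)  len=0.6233
  (v3,v9,v4) [--+] → (0.933353, -0.311647, 1.0811)–(0.220333, -1.02467, 1.0811)  len=1.0084
  (v3,v4,v2) [-+-] → (0.220333, -1.02467, 1.0811)–(-0.220333, -1.02467, 1.0811)  len=0.4407
  (v4,v9,v5) [+-+] → (0.933353, -0.311647, 1.0811)–(0.933353, 0.311647, 1.0811)  len=0.6233
  (v2,v4,v11) [-+-] → (-0.220333, -1.02467, 1.0811)–(-0.933353, -0.311647, 1.0811)  len=1.0084

Chained into 1 loop(s):
  loop 1: 8 segments, perimeter = 6.1614
Total perimeter = 6.161


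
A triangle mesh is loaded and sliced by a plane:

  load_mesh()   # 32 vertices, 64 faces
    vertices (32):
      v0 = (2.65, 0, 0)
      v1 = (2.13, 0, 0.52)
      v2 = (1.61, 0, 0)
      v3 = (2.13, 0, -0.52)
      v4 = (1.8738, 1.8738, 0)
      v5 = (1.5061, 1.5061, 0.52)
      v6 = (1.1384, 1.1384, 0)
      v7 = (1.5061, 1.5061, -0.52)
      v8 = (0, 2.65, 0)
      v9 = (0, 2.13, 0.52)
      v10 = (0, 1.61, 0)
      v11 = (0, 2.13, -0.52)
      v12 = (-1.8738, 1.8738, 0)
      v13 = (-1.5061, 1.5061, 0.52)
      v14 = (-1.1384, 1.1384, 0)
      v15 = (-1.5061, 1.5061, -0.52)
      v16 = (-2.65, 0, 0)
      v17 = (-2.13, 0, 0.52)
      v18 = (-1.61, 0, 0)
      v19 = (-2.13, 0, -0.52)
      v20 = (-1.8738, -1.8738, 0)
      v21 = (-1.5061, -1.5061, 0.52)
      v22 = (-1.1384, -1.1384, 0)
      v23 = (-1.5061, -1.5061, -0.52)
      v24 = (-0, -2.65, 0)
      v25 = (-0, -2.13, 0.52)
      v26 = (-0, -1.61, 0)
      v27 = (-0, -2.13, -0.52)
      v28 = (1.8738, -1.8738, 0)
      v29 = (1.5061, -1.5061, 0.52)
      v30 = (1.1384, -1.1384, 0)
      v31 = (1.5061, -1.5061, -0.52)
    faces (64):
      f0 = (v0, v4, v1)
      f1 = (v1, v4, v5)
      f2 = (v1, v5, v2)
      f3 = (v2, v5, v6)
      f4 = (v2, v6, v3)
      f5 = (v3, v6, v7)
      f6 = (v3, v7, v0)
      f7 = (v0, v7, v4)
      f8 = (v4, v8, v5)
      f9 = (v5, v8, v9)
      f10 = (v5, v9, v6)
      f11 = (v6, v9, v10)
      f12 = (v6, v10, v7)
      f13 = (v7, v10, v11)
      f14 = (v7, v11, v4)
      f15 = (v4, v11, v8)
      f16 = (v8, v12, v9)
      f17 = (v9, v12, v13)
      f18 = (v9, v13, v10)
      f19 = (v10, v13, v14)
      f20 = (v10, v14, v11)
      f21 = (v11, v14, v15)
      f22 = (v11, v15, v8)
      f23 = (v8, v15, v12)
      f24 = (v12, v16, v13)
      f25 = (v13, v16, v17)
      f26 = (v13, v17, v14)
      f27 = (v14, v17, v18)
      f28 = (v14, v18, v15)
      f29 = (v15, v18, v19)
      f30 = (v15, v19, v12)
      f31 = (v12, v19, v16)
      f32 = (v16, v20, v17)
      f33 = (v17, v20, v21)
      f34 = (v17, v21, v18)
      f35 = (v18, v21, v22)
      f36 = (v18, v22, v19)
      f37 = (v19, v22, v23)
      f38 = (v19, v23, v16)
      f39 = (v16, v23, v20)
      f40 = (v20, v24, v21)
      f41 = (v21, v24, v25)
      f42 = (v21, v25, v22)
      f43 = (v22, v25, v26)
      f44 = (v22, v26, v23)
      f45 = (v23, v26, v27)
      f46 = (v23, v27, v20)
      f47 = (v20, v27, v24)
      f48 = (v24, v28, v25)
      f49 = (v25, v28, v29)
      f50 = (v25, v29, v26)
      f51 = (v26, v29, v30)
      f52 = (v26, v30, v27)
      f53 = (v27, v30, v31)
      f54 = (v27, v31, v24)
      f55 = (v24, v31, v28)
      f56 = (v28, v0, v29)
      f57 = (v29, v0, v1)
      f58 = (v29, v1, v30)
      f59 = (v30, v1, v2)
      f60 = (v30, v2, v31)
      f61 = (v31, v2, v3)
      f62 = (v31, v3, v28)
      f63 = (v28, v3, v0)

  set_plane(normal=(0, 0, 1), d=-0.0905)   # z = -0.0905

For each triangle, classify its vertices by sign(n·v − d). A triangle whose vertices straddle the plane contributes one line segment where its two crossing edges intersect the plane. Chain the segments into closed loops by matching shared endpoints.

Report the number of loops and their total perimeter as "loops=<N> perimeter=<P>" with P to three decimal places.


loops=2 perimeter=26.083

Straddling triangles (32 of 64):
  (v2,v6,v3) [++-] → (1.31098, 0.940275, -0.0905)–(1.7005, 0, -0.0905)  len=1.0178
  (v3,v6,v7) [-+-] → (1.31098, 0.940275, -0.0905)–(1.20239, 1.20239, -0.0905)  len=0.2837
  (v3,v7,v0) [--+] → (2.45092, 0.262119, -0.0905)–(2.5595, 0, -0.0905)  len=0.2837
  (v0,v7,v4) [+-+] → (2.45092, 0.262119, -0.0905)–(1.80981, 1.80981, -0.0905)  len=1.6752
  (v6,v10,v7) [++-] → (0.262119, 1.59192, -0.0905)–(1.20239, 1.20239, -0.0905)  len=1.0178
  (v7,v10,v11) [-+-] → (0.262119, 1.59192, -0.0905)–(0, 1.7005, -0.0905)  len=0.2837
  (v7,v11,v4) [--+] → (1.54769, 1.91839, -0.0905)–(1.80981, 1.80981, -0.0905)  len=0.2837
  (v4,v11,v8) [+-+] → (1.54769, 1.91839, -0.0905)–(0, 2.5595, -0.0905)  len=1.6752
  (v10,v14,v11) [++-] → (-0.940275, 1.31098, -0.0905)–(0, 1.7005, -0.0905)  len=1.0178
  (v11,v14,v15) [-+-] → (-0.940275, 1.31098, -0.0905)–(-1.20239, 1.20239, -0.0905)  len=0.2837
  (v11,v15,v8) [--+] → (-0.262119, 2.45092, -0.0905)–(0, 2.5595, -0.0905)  len=0.2837
  (v8,v15,v12) [+-+] → (-0.262119, 2.45092, -0.0905)–(-1.80981, 1.80981, -0.0905)  len=1.6752
  (v14,v18,v15) [++-] → (-1.59192, 0.262119, -0.0905)–(-1.20239, 1.20239, -0.0905)  len=1.0178
  (v15,v18,v19) [-+-] → (-1.59192, 0.262119, -0.0905)–(-1.7005, 0, -0.0905)  len=0.2837
  (v15,v19,v12) [--+] → (-1.91839, 1.54769, -0.0905)–(-1.80981, 1.80981, -0.0905)  len=0.2837
  (v12,v19,v16) [+-+] → (-1.91839, 1.54769, -0.0905)–(-2.5595, 0, -0.0905)  len=1.6752
  (v18,v22,v19) [++-] → (-1.31098, -0.940275, -0.0905)–(-1.7005, 0, -0.0905)  len=1.0178
  (v19,v22,v23) [-+-] → (-1.31098, -0.940275, -0.0905)–(-1.20239, -1.20239, -0.0905)  len=0.2837
  (v19,v23,v16) [--+] → (-2.45092, -0.262119, -0.0905)–(-2.5595, 0, -0.0905)  len=0.2837
  (v16,v23,v20) [+-+] → (-2.45092, -0.262119, -0.0905)–(-1.80981, -1.80981, -0.0905)  len=1.6752
  (v22,v26,v23) [++-] → (-0.262119, -1.59192, -0.0905)–(-1.20239, -1.20239, -0.0905)  len=1.0178
  (v23,v26,v27) [-+-] → (-0.262119, -1.59192, -0.0905)–(0, -1.7005, -0.0905)  len=0.2837
  (v23,v27,v20) [--+] → (-1.54769, -1.91839, -0.0905)–(-1.80981, -1.80981, -0.0905)  len=0.2837
  (v20,v27,v24) [+-+] → (-1.54769, -1.91839, -0.0905)–(0, -2.5595, -0.0905)  len=1.6752
  (v26,v30,v27) [++-] → (0.940275, -1.31098, -0.0905)–(0, -1.7005, -0.0905)  len=1.0178
  (v27,v30,v31) [-+-] → (0.940275, -1.31098, -0.0905)–(1.20239, -1.20239, -0.0905)  len=0.2837
  (v27,v31,v24) [--+] → (0.262119, -2.45092, -0.0905)–(0, -2.5595, -0.0905)  len=0.2837
  (v24,v31,v28) [+-+] → (0.262119, -2.45092, -0.0905)–(1.80981, -1.80981, -0.0905)  len=1.6752
  (v30,v2,v31) [++-] → (1.59192, -0.262119, -0.0905)–(1.20239, -1.20239, -0.0905)  len=1.0178
  (v31,v2,v3) [-+-] → (1.59192, -0.262119, -0.0905)–(1.7005, 0, -0.0905)  len=0.2837
  (v31,v3,v28) [--+] → (1.91839, -1.54769, -0.0905)–(1.80981, -1.80981, -0.0905)  len=0.2837
  (v28,v3,v0) [+-+] → (1.91839, -1.54769, -0.0905)–(2.5595, 0, -0.0905)  len=1.6752

Chained into 2 loop(s):
  loop 1: 16 segments, perimeter = 10.4119
  loop 2: 16 segments, perimeter = 15.6715
Total perimeter = 26.083


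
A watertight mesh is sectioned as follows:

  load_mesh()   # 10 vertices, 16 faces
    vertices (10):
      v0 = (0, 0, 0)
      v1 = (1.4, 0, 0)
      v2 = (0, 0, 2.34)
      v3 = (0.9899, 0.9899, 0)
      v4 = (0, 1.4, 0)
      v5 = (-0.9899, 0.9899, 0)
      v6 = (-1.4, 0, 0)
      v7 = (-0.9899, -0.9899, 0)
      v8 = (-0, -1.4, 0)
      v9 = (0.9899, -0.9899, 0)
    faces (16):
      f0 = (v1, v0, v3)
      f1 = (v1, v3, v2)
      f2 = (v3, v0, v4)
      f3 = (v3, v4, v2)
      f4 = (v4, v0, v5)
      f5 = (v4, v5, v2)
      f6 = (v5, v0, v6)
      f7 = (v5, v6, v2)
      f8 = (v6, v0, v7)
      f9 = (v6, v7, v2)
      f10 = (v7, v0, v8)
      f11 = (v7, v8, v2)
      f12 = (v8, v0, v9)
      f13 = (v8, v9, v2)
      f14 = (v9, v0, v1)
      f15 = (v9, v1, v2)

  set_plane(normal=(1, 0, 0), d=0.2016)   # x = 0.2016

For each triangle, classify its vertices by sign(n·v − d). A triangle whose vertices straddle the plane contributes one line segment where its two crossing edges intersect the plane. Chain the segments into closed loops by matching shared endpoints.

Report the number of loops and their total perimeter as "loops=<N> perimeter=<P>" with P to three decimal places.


loops=1 perimeter=7.466

Straddling triangles (8 of 16):
  (v1,v0,v3) [+-+] → (0.2016, 0, 0)–(0.2016, 0.2016, 0)  len=0.2016
  (v1,v3,v2) [++-] → (0.2016, 0.2016, 1.86344)–(0.2016, 0, 2.00304)  len=0.2452
  (v3,v0,v4) [+--] → (0.2016, 0.2016, 0)–(0.2016, 1.31648, 0)  len=1.1149
  (v3,v4,v2) [+--] → (0.2016, 1.31648, 0)–(0.2016, 0.2016, 1.86344)  len=2.1715
  (v8,v0,v9) [--+] → (0.2016, -0.2016, 0)–(0.2016, -1.31648, 0)  len=1.1149
  (v8,v9,v2) [-+-] → (0.2016, -1.31648, 0)–(0.2016, -0.2016, 1.86344)  len=2.1715
  (v9,v0,v1) [+-+] → (0.2016, -0.2016, 0)–(0.2016, 0, 0)  len=0.2016
  (v9,v1,v2) [++-] → (0.2016, 0, 2.00304)–(0.2016, -0.2016, 1.86344)  len=0.2452

Chained into 1 loop(s):
  loop 1: 8 segments, perimeter = 7.4664
Total perimeter = 7.466


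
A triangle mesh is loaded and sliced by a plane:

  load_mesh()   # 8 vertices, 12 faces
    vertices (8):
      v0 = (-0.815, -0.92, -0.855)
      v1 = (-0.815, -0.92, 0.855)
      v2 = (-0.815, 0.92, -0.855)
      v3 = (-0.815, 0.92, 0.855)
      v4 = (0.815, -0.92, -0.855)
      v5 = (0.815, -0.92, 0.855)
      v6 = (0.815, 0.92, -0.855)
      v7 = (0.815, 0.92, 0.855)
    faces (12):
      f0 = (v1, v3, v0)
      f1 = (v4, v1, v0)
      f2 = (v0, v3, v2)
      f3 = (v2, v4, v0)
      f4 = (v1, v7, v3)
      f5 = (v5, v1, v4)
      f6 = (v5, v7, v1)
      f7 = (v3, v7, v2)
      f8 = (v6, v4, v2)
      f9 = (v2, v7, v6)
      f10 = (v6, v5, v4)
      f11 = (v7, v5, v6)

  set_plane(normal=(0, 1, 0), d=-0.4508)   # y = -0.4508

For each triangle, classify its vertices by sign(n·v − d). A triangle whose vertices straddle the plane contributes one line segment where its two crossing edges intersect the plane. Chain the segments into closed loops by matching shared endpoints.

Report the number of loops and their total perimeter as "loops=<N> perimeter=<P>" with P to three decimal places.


Straddling triangles (8 of 12):
  (v1,v3,v0) [-+-] → (-0.815, -0.4508, 0.855)–(-0.815, -0.4508, -0.41895)  len=1.2739
  (v0,v3,v2) [-++] → (-0.815, -0.4508, -0.41895)–(-0.815, -0.4508, -0.855)  len=0.4360
  (v2,v4,v0) [+--] → (0.39935, -0.4508, -0.855)–(-0.815, -0.4508, -0.855)  len=1.2143
  (v1,v7,v3) [-++] → (-0.39935, -0.4508, 0.855)–(-0.815, -0.4508, 0.855)  len=0.4156
  (v5,v7,v1) [-+-] → (0.815, -0.4508, 0.855)–(-0.39935, -0.4508, 0.855)  len=1.2143
  (v6,v4,v2) [+-+] → (0.815, -0.4508, -0.855)–(0.39935, -0.4508, -0.855)  len=0.4156
  (v6,v5,v4) [+--] → (0.815, -0.4508, 0.41895)–(0.815, -0.4508, -0.855)  len=1.2739
  (v7,v5,v6) [+-+] → (0.815, -0.4508, 0.855)–(0.815, -0.4508, 0.41895)  len=0.4360

Chained into 1 loop(s):
  loop 1: 8 segments, perimeter = 6.6800
Total perimeter = 6.680

loops=1 perimeter=6.680
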